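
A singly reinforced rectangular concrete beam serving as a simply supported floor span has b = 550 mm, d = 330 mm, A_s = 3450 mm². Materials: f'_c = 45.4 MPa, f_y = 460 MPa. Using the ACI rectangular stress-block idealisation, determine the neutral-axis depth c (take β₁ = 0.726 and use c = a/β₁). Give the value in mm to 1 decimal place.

T = A_s f_y = 3450 × 460 = 1587000 N = 1587 kN.
Setting C = 0.85 f'_c a b equal to T: a = 1587000/(0.85 × 45.4 × 550) = 74.772 mm.
With β₁ = 0.726, c = a/β₁ = 74.772/0.726 = 103.0 mm.

c ≈ 103.0 mm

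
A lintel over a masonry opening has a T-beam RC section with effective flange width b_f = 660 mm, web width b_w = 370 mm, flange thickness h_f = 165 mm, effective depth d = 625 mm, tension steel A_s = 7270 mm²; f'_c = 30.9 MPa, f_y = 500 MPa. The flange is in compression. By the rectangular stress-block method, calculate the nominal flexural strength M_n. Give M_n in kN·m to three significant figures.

M_n ≈ 1880 kN·m

Tension: T = A_s f_y = 7270 × 500 = 3635000 N.
Try a within the flange: a = T/(0.85 f'_c b_f) = 3635000/(0.85 × 30.9 × 660) = 209.69 mm.
a = 209.69 > h_f = 165 mm: the block extends into the web. Split into flange-overhang and web parts.
C_f = 0.85 f'_c (b_f − b_w) h_f = 0.85 × 30.9 × (660 − 370) × 165 = 1256780 N.
Remaining web compression depth: a_w = (T − C_f)/(0.85 f'_c b_w) = (3635000 − 1256780)/(0.85 × 30.9 × 370) = 244.72 mm.
M_n = C_f(d − h_f/2) + (T − C_f)(d − a_w/2) = 1256780 × (625 − 82.5) + 2378220 × (625 − 122.36) = 681.80 + 1195.39 = 1877.19 × 10⁶ N·mm.
M_n = 1877.19 kN·m.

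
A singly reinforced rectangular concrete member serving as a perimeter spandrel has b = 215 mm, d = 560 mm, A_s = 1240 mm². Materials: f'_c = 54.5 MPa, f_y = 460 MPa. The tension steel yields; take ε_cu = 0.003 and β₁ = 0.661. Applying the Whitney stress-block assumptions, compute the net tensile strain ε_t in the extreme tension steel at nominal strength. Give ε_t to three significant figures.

ε_t ≈ 0.0164

a = A_s f_y/(0.85 f'_c b) = 57.27 mm.
β₁ = 0.661, so c = a/β₁ = 57.27/0.661 = 86.64 mm.
From the linear strain diagram with ε_cu = 0.003: ε_t = 0.003 (d − c)/c = 0.003 × (560 − 86.64)/86.64 = 0.0164.
Since ε_t ≥ 0.005, the section is tension-controlled.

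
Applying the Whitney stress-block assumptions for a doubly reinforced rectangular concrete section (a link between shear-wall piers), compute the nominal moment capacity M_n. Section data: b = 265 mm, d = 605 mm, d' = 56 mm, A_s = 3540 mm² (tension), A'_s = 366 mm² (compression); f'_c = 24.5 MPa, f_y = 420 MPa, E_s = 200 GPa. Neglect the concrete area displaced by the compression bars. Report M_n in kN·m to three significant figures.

M_n ≈ 730 kN·m

Assume both tension and compression steel yield.
Net tension couple steel: A_s − A'_s = 3174 mm².
a = (A_s − A'_s) f_y / (0.85 f'_c b) = 1333080/(0.85 × 24.5 × 265) = 241.56 mm.
c = a/β₁ = 241.56/0.85 = 284.19 mm; ε'_s = 0.003(c − d')/c = 0.0024 ≥ f_y/E_s = 0.0021, so compression steel does yield.
M_n = (A_s − A'_s) f_y (d − a/2) + A'_s f_y (d − d') = [1333080 × (605 − 120.78) + 153720 × (605 − 56)] × 10⁻⁶ = 645.50 + 84.39 = 729.89 kN·m.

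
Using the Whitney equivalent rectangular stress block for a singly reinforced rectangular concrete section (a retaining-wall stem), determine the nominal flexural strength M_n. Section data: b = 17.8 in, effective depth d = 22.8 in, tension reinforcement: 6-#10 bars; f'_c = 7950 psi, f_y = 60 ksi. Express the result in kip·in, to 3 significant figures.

M_n ≈ 9560 kip·in

A_s = 6 × 1.27 = 7.62 in².
T = A_s f_y = 7.62 × 60 = 457.2 kips.
a = T/(0.85 f'_c b) = 457.2/(0.85 × 7.95 × 17.8) = 3.801 in.
M_n = T(d − a/2) = 457.2 × (22.8 − 1.9005) = 9555.3 kip·in.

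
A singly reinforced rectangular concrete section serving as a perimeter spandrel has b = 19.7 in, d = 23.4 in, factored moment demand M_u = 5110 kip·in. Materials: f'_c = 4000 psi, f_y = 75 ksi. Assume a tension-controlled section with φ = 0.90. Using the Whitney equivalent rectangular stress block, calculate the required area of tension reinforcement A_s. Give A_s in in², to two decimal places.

A_s ≈ 3.53 in²

M_n = M_u/φ = 5110/0.90 = 5677.78 kip·in.
From M_n = 0.85 f'_c a b (d − a/2):
a = d − √(d² − 2M_n/(0.85 f'_c b)) = 23.4 − √(23.4² − 2 × 5677.78/(0.85 × 4 × 19.7)) = 3.957 in.
A_s = 0.85 f'_c a b / f_y = 0.85 × 4 × 3.957 × 19.7 / 75 = 3.534 in².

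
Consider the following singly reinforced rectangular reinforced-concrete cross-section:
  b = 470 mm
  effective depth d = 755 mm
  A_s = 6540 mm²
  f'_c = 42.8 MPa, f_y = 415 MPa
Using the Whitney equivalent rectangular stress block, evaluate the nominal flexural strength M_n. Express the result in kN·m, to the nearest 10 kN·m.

M_n ≈ 1830 kN·m

T = A_s f_y = 6540 × 415 = 2714100 N = 2714.1 kN.
From C = T: a = T/(0.85 f'_c b) = 2714100/(0.85 × 42.8 × 470) = 158.73 mm.
M_n = T(d − a/2) = 2714.1 kN × (755 − 79.365) mm = 1833.74 kN·m.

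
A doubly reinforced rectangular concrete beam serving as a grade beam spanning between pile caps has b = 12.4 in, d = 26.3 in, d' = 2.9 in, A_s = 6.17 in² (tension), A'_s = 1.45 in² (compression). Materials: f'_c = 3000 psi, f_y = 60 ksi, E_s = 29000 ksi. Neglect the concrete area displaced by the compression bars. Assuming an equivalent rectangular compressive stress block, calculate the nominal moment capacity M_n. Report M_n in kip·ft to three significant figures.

M_n ≈ 685 kip·ft

Assume both steels yield.
a = (A_s − A'_s) f_y/(0.85 f'_c b) = (6.17 − 1.45) × 60/(0.85 × 3 × 12.4) = 8.956 in.
c = a/β₁ = 8.956/0.85 = 10.536 in; ε'_s = 0.003(c − d')/c = 0.0022 ≥ ε_y = 0.0021, so the compression steel yields.
M_n = (A_s − A'_s) f_y (d − a/2) + A'_s f_y (d − d') = 283.2 × (26.3 − 4.478) + 87 × (26.3 − 2.9) = 6180.0 + 2035.8 = 8215.8 kip·in = 8215.8/12 = 684.65 kip·ft.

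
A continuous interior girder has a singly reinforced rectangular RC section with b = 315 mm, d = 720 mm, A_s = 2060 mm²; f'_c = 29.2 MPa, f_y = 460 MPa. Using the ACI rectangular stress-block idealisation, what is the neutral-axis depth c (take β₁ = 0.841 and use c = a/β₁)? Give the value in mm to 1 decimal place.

T = A_s f_y = 2060 × 460 = 947600 N = 947.6 kN.
Setting C = 0.85 f'_c a b equal to T: a = 947600/(0.85 × 29.2 × 315) = 121.203 mm.
With β₁ = 0.841, c = a/β₁ = 121.203/0.841 = 144.1 mm.

c ≈ 144.1 mm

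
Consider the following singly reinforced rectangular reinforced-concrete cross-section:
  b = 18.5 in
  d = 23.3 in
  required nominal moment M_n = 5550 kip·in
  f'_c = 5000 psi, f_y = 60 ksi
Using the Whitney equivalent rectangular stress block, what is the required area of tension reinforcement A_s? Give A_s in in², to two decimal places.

From M_n = 0.85 f'_c a b (d − a/2):
a = d − √(d² − 2M_n/(0.85 f'_c b)) = 23.3 − √(23.3² − 2 × 5550/(0.85 × 5 × 18.5)) = 3.257 in.
A_s = 0.85 f'_c a b / f_y = 0.85 × 5 × 3.257 × 18.5 / 60 = 4.268 in².

A_s ≈ 4.27 in²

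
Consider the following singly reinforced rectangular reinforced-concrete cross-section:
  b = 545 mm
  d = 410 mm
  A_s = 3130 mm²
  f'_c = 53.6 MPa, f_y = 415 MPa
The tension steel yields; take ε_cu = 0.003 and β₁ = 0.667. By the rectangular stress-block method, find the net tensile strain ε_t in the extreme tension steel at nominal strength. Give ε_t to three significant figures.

ε_t ≈ 0.0127

a = A_s f_y/(0.85 f'_c b) = 52.31 mm.
β₁ = 0.667, so c = a/β₁ = 52.31/0.667 = 78.43 mm.
From the linear strain diagram with ε_cu = 0.003: ε_t = 0.003 (d − c)/c = 0.003 × (410 − 78.43)/78.43 = 0.0127.
Since ε_t ≥ 0.005, the section is tension-controlled.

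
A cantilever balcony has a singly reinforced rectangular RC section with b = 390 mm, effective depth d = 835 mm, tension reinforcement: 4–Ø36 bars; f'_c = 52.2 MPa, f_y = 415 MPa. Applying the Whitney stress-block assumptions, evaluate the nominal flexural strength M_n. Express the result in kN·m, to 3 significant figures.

M_n ≈ 1330 kN·m

A_s = 4 × 1018 = 4072 mm².
T = A_s f_y = 4072 × 415 = 1689880 N = 1689.88 kN.
From C = T: a = T/(0.85 f'_c b) = 1689880/(0.85 × 52.2 × 390) = 97.66 mm.
M_n = T(d − a/2) = 1689.88 kN × (835 − 48.83) mm = 1328.53 kN·m.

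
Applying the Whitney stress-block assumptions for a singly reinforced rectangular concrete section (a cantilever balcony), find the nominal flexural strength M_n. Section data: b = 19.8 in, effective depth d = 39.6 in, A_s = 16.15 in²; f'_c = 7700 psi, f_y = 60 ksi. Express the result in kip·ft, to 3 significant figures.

T = A_s f_y = 16.15 × 60 = 969 kips.
a = T/(0.85 f'_c b) = 969/(0.85 × 7.7 × 19.8) = 7.477 in.
M_n = T(d − a/2) = 969 × (39.6 − 3.7385) = 34749.8 kip·in = 34749.8/12 = 2895.82 kip·ft.

M_n ≈ 2900 kip·ft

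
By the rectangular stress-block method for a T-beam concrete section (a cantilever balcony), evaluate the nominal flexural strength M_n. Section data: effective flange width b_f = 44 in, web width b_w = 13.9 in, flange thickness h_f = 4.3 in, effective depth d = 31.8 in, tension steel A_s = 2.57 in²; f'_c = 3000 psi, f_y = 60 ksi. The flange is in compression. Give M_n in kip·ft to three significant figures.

Tension: T = A_s f_y = 2.57 × 60 = 154.2 kips.
Try a within the flange: a = T/(0.85 f'_c b_f) = 154.2/(0.85 × 3 × 44) = 1.374 in.
Since a = 1.374 ≤ h_f = 4.3 in, the stress block lies entirely in the flange; analyse as a rectangular beam of width b_f.
M_n = T(d − a/2) = 154.2 × (31.8 − 0.687) = 4797.6 kip·in.
M_n = 4797.6/12 = 399.80 kip·ft.

M_n ≈ 400 kip·ft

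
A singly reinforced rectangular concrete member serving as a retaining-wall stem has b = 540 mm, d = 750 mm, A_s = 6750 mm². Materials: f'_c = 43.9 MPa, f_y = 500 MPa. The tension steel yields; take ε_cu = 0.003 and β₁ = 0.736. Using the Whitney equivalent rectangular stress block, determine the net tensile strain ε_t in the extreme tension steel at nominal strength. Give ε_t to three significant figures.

ε_t ≈ 0.00689

a = A_s f_y/(0.85 f'_c b) = 167.49 mm.
β₁ = 0.736, so c = a/β₁ = 167.49/0.736 = 227.57 mm.
From the linear strain diagram with ε_cu = 0.003: ε_t = 0.003 (d − c)/c = 0.003 × (750 − 227.57)/227.57 = 0.00689.
Since ε_t ≥ 0.005, the section is tension-controlled.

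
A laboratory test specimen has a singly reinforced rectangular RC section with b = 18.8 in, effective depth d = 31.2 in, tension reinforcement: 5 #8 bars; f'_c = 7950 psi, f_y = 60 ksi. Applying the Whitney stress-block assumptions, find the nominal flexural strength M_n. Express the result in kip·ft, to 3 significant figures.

M_n ≈ 598 kip·ft

A_s = 5 × 0.79 = 3.95 in².
T = A_s f_y = 3.95 × 60 = 237 kips.
a = T/(0.85 f'_c b) = 237/(0.85 × 7.95 × 18.8) = 1.866 in.
M_n = T(d − a/2) = 237 × (31.2 − 0.933) = 7173.3 kip·in = 7173.3/12 = 597.78 kip·ft.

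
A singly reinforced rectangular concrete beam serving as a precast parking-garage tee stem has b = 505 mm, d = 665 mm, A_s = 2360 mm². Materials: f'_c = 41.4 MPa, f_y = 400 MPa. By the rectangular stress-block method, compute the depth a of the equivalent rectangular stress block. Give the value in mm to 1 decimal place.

T = A_s f_y = 2360 × 400 = 944000 N = 944 kN.
Setting C = 0.85 f'_c a b equal to T: a = 944000/(0.85 × 41.4 × 505) = 53.1 mm.

a ≈ 53.1 mm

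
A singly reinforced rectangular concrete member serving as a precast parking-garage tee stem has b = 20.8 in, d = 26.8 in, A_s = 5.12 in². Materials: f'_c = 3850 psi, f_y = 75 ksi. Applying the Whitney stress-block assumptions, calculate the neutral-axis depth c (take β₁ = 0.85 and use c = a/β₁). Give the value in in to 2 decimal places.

c ≈ 6.64 in

T = A_s f_y = 5.12 × 75 = 384 kips.
a = T/(0.85 f'_c b) = 384/(0.85 × 3.85 × 20.8) = 5.6414 in.
With β₁ = 0.85, c = a/β₁ = 5.6414/0.85 = 6.64 in.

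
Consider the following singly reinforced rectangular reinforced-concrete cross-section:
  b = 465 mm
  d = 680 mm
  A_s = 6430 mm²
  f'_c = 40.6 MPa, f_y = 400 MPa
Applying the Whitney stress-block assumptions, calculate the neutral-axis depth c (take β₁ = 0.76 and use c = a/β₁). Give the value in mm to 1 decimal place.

c ≈ 210.9 mm

T = A_s f_y = 6430 × 400 = 2572000 N = 2572 kN.
Setting C = 0.85 f'_c a b equal to T: a = 2572000/(0.85 × 40.6 × 465) = 160.278 mm.
With β₁ = 0.76, c = a/β₁ = 160.278/0.76 = 210.9 mm.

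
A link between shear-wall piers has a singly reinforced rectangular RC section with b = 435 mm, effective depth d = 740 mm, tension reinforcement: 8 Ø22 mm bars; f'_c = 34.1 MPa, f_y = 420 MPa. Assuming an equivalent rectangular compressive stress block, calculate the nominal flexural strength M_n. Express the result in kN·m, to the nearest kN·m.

A_s = 8 × 380 = 3040 mm².
T = A_s f_y = 3040 × 420 = 1276800 N = 1276.8 kN.
From C = T: a = T/(0.85 f'_c b) = 1276800/(0.85 × 34.1 × 435) = 101.27 mm.
M_n = T(d − a/2) = 1276.8 kN × (740 − 50.635) mm = 880.18 kN·m.

M_n ≈ 880 kN·m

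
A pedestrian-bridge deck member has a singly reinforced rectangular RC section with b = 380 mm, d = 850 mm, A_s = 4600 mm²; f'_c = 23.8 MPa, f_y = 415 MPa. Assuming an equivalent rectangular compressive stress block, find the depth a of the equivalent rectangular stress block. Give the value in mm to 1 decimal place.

T = A_s f_y = 4600 × 415 = 1909000 N = 1909 kN.
Setting C = 0.85 f'_c a b equal to T: a = 1909000/(0.85 × 23.8 × 380) = 248.3 mm.

a ≈ 248.3 mm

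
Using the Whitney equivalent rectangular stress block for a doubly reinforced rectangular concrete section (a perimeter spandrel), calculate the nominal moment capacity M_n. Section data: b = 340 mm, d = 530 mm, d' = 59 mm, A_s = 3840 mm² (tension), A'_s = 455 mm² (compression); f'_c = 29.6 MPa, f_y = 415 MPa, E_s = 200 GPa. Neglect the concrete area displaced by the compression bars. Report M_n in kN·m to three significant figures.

M_n ≈ 718 kN·m

Assume both tension and compression steel yield.
Net tension couple steel: A_s − A'_s = 3385 mm².
a = (A_s − A'_s) f_y / (0.85 f'_c b) = 1404775/(0.85 × 29.6 × 340) = 164.22 mm.
c = a/β₁ = 164.22/0.839 = 195.73 mm; ε'_s = 0.003(c − d')/c = 0.0021 ≥ f_y/E_s = 0.0021, so compression steel does yield.
M_n = (A_s − A'_s) f_y (d − a/2) + A'_s f_y (d − d') = [1404775 × (530 − 82.11) + 188825 × (530 − 59)] × 10⁻⁶ = 629.18 + 88.94 = 718.12 kN·m.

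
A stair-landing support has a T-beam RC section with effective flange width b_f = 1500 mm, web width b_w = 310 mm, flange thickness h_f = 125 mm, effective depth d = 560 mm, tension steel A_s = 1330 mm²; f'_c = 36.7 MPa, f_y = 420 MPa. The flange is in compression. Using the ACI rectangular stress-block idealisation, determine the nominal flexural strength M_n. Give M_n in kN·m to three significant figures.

Tension: T = A_s f_y = 1330 × 420 = 558600 N.
Try a within the flange: a = T/(0.85 f'_c b_f) = 558600/(0.85 × 36.7 × 1500) = 11.94 mm.
Since a = 11.94 ≤ h_f = 125 mm, the stress block lies entirely in the flange; analyse as a rectangular beam of width b_f.
M_n = T(d − a/2) = 558600 × (560 − 5.97) = 309.48 × 10⁶ N·mm.
M_n = 309.48 kN·m.

M_n ≈ 309 kN·m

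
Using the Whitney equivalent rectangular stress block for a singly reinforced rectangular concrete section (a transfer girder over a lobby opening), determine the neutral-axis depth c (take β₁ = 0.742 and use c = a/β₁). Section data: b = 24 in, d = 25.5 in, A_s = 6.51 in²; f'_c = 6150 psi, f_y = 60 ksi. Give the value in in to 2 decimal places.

c ≈ 4.20 in

T = A_s f_y = 6.51 × 60 = 390.6 kips.
a = T/(0.85 f'_c b) = 390.6/(0.85 × 6.15 × 24) = 3.1133 in.
With β₁ = 0.742, c = a/β₁ = 3.1133/0.742 = 4.20 in.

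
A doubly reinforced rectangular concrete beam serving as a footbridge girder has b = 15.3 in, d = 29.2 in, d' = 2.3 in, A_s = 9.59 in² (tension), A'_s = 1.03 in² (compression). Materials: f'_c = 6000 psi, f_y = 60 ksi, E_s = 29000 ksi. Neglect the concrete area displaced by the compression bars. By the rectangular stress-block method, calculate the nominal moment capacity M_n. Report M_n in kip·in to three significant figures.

Assume both steels yield.
a = (A_s − A'_s) f_y/(0.85 f'_c b) = (9.59 − 1.03) × 60/(0.85 × 6 × 15.3) = 6.582 in.
c = a/β₁ = 6.582/0.75 = 8.776 in; ε'_s = 0.003(c − d')/c = 0.0022 ≥ ε_y = 0.0021, so the compression steel yields.
M_n = (A_s − A'_s) f_y (d − a/2) + A'_s f_y (d − d') = 513.6 × (29.2 − 3.291) + 61.8 × (29.2 − 2.3) = 13306.9 + 1662.4 = 14969.3 kip·in.

M_n ≈ 15000 kip·in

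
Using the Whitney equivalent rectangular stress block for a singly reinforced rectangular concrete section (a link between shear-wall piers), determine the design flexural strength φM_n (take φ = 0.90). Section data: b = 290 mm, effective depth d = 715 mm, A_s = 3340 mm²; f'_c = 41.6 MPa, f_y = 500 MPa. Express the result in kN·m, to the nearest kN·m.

T = A_s f_y = 3340 × 500 = 1670000 N = 1670 kN.
From C = T: a = T/(0.85 f'_c b) = 1670000/(0.85 × 41.6 × 290) = 162.86 mm.
M_n = T(d − a/2) = 1670 kN × (715 − 81.43) mm = 1058.06 kN·m.
φM_n = 0.90 × 1058.06 = 952.25 kN·m.

φM_n ≈ 952 kN·m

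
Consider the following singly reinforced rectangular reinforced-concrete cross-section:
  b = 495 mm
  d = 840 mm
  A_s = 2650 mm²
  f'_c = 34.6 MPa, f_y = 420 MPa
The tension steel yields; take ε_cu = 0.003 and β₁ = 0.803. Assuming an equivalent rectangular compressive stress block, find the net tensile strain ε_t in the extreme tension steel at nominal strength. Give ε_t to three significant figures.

ε_t ≈ 0.0235

a = A_s f_y/(0.85 f'_c b) = 76.45 mm.
β₁ = 0.803, so c = a/β₁ = 76.45/0.803 = 95.21 mm.
From the linear strain diagram with ε_cu = 0.003: ε_t = 0.003 (d − c)/c = 0.003 × (840 − 95.21)/95.21 = 0.0235.
Since ε_t ≥ 0.005, the section is tension-controlled.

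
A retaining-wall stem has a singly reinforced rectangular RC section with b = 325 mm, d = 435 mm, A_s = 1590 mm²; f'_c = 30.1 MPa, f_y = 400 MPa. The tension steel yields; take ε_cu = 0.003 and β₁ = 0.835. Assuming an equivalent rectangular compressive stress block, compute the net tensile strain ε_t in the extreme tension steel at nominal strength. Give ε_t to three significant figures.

ε_t ≈ 0.0112

a = A_s f_y/(0.85 f'_c b) = 76.49 mm.
β₁ = 0.835, so c = a/β₁ = 76.49/0.835 = 91.60 mm.
From the linear strain diagram with ε_cu = 0.003: ε_t = 0.003 (d − c)/c = 0.003 × (435 − 91.60)/91.60 = 0.0112.
Since ε_t ≥ 0.005, the section is tension-controlled.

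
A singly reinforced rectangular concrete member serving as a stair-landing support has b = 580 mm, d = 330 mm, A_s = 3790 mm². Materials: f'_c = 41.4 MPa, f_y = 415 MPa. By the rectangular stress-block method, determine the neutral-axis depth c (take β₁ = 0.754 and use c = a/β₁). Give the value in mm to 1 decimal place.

T = A_s f_y = 3790 × 415 = 1572850 N = 1572.85 kN.
Setting C = 0.85 f'_c a b equal to T: a = 1572850/(0.85 × 41.4 × 580) = 77.062 mm.
With β₁ = 0.754, c = a/β₁ = 77.062/0.754 = 102.2 mm.

c ≈ 102.2 mm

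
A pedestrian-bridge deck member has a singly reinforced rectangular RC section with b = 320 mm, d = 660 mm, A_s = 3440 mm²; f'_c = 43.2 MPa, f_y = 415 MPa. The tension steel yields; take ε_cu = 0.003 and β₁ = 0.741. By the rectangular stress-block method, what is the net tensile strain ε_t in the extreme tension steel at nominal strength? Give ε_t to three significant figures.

a = A_s f_y/(0.85 f'_c b) = 121.49 mm.
β₁ = 0.741, so c = a/β₁ = 121.49/0.741 = 163.95 mm.
From the linear strain diagram with ε_cu = 0.003: ε_t = 0.003 (d − c)/c = 0.003 × (660 − 163.95)/163.95 = 0.00908.
Since ε_t ≥ 0.005, the section is tension-controlled.

ε_t ≈ 0.00908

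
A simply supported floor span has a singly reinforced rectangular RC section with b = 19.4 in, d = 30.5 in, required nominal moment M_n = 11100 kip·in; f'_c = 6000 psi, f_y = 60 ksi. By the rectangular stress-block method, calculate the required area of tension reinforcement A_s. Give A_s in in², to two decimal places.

From M_n = 0.85 f'_c a b (d − a/2):
a = d − √(d² − 2M_n/(0.85 f'_c b)) = 30.5 − √(30.5² − 2 × 11100/(0.85 × 6 × 19.4)) = 3.932 in.
A_s = 0.85 f'_c a b / f_y = 0.85 × 6 × 3.932 × 19.4 / 60 = 6.484 in².

A_s ≈ 6.48 in²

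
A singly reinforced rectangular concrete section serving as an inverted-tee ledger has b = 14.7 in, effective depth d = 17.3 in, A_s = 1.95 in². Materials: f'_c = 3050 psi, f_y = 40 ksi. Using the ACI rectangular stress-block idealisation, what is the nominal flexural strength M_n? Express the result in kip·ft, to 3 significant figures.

T = A_s f_y = 1.95 × 40 = 78 kips.
a = T/(0.85 f'_c b) = 78/(0.85 × 3.05 × 14.7) = 2.047 in.
M_n = T(d − a/2) = 78 × (17.3 − 1.0235) = 1269.6 kip·in = 1269.6/12 = 105.80 kip·ft.

M_n ≈ 106 kip·ft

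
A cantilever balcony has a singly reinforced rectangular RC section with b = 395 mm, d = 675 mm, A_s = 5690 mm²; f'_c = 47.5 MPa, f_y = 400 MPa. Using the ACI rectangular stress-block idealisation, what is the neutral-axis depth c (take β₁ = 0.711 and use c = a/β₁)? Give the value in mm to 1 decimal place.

c ≈ 200.7 mm

T = A_s f_y = 5690 × 400 = 2276000 N = 2276 kN.
Setting C = 0.85 f'_c a b equal to T: a = 2276000/(0.85 × 47.5 × 395) = 142.713 mm.
With β₁ = 0.711, c = a/β₁ = 142.713/0.711 = 200.7 mm.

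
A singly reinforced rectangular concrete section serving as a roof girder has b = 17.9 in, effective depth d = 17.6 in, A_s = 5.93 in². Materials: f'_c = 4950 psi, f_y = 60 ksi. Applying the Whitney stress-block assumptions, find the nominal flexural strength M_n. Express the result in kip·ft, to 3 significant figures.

T = A_s f_y = 5.93 × 60 = 355.8 kips.
a = T/(0.85 f'_c b) = 355.8/(0.85 × 4.95 × 17.9) = 4.724 in.
M_n = T(d − a/2) = 355.8 × (17.6 − 2.362) = 5421.7 kip·in = 5421.7/12 = 451.81 kip·ft.

M_n ≈ 452 kip·ft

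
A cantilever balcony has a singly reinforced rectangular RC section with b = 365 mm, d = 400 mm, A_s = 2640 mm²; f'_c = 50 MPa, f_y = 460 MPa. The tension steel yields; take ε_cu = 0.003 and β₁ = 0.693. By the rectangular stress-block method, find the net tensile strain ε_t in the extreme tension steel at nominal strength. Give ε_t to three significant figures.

a = A_s f_y/(0.85 f'_c b) = 78.29 mm.
β₁ = 0.693, so c = a/β₁ = 78.29/0.693 = 112.97 mm.
From the linear strain diagram with ε_cu = 0.003: ε_t = 0.003 (d − c)/c = 0.003 × (400 − 112.97)/112.97 = 0.00762.
Since ε_t ≥ 0.005, the section is tension-controlled.

ε_t ≈ 0.00762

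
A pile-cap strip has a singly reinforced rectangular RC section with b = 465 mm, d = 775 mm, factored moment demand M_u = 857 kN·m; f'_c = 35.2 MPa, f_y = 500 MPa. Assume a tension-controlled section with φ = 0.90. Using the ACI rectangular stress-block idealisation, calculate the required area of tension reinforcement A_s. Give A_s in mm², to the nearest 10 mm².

M_n = M_u/φ = 857/0.90 = 952.222 kN·m.
With M_n = 0.85 f'_c a b (d − a/2), solve the quadratic for a:
a = d − √(d² − 2M_n/(0.85 f'_c b)) = 775 − √(775² − 2 × 952.222×10⁶/(0.85 × 35.2 × 465)) = 94.01 mm.
A_s = 0.85 f'_c a b / f_y = 0.85 × 35.2 × 94.01 × 465 / 500 = 2615.9 mm².

A_s ≈ 2620 mm²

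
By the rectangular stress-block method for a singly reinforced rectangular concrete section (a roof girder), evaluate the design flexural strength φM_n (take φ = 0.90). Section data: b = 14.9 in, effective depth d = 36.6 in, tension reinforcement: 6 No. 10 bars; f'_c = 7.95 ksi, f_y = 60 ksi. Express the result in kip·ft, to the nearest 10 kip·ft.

φM_n ≈ 1180 kip·ft

A_s = 6 × 1.27 = 7.62 in².
T = A_s f_y = 7.62 × 60 = 457.2 kips.
a = T/(0.85 f'_c b) = 457.2/(0.85 × 7.95 × 14.9) = 4.541 in.
M_n = T(d − a/2) = 457.2 × (36.6 − 2.2705) = 15695.4 kip·in = 15695.4/12 = 1307.95 kip·ft.
φM_n = 0.90 × 1307.95 = 1177.16 kip·ft.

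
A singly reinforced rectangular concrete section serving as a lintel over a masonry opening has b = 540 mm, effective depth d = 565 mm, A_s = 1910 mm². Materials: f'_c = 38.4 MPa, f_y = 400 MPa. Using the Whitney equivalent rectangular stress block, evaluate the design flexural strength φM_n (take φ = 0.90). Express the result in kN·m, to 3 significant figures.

φM_n ≈ 374 kN·m

T = A_s f_y = 1910 × 400 = 764000 N = 764 kN.
From C = T: a = T/(0.85 f'_c b) = 764000/(0.85 × 38.4 × 540) = 43.35 mm.
M_n = T(d − a/2) = 764 kN × (565 − 21.675) mm = 415.10 kN·m.
φM_n = 0.90 × 415.10 = 373.59 kN·m.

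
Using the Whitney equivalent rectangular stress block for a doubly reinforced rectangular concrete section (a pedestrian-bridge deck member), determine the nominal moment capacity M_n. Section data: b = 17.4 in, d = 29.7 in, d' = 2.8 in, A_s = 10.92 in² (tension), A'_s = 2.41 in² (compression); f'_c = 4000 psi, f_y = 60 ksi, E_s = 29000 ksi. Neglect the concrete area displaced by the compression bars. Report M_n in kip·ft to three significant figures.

M_n ≈ 1400 kip·ft

Assume both steels yield.
a = (A_s − A'_s) f_y/(0.85 f'_c b) = (10.92 − 2.41) × 60/(0.85 × 4 × 17.4) = 8.631 in.
c = a/β₁ = 8.631/0.85 = 10.154 in; ε'_s = 0.003(c − d')/c = 0.0022 ≥ ε_y = 0.0021, so the compression steel yields.
M_n = (A_s − A'_s) f_y (d − a/2) + A'_s f_y (d − d') = 510.6 × (29.7 − 4.3155) + 144.6 × (29.7 − 2.8) = 12961.3 + 3889.7 = 16851.0 kip·in = 16851.0/12 = 1404.25 kip·ft.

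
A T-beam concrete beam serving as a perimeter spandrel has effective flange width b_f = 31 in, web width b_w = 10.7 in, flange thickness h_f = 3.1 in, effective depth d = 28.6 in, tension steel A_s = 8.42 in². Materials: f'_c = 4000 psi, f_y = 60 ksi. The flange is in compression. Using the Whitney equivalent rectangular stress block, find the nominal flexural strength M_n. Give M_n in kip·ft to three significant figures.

Tension: T = A_s f_y = 8.42 × 60 = 505.2 kips.
Try a within the flange: a = T/(0.85 f'_c b_f) = 505.2/(0.85 × 4 × 31) = 4.793 in.
a = 4.793 > h_f = 3.1 in: the block extends into the web. Split into flange-overhang and web parts.
C_f = 0.85 f'_c (b_f − b_w) h_f = 0.85 × 4 × (31 − 10.7) × 3.1 = 214.0 kips.
Remaining web compression depth: a_w = (T − C_f)/(0.85 f'_c b_w) = (505.2 − 214.0)/(0.85 × 4 × 10.7) = 8.004 in.
M_n = C_f(d − h_f/2) + (T − C_f)(d − a_w/2) = 214.0 × (28.6 − 1.55) + 291.2 × (28.6 − 4.002) = 5788.7 + 7162.9 = 12951.6 kip·in.
M_n = 12951.6/12 = 1079.30 kip·ft.

M_n ≈ 1080 kip·ft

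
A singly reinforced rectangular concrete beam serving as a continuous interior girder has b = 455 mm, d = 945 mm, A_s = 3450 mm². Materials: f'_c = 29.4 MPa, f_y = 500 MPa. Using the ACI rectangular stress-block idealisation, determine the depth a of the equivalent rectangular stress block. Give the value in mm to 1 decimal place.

T = A_s f_y = 3450 × 500 = 1725000 N = 1725 kN.
Setting C = 0.85 f'_c a b equal to T: a = 1725000/(0.85 × 29.4 × 455) = 151.7 mm.

a ≈ 151.7 mm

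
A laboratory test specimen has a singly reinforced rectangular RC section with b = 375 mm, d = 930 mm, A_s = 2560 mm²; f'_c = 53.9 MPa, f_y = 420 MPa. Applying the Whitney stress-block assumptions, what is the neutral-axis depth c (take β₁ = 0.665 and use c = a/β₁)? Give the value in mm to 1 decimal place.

T = A_s f_y = 2560 × 420 = 1075200 N = 1075.2 kN.
Setting C = 0.85 f'_c a b equal to T: a = 1075200/(0.85 × 53.9 × 375) = 62.582 mm.
With β₁ = 0.665, c = a/β₁ = 62.582/0.665 = 94.1 mm.

c ≈ 94.1 mm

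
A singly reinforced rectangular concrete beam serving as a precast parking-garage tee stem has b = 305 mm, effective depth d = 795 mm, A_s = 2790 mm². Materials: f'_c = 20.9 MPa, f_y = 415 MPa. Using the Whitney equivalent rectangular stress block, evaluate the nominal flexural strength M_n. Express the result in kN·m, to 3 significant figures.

T = A_s f_y = 2790 × 415 = 1157850 N = 1157.85 kN.
From C = T: a = T/(0.85 f'_c b) = 1157850/(0.85 × 20.9 × 305) = 213.69 mm.
M_n = T(d − a/2) = 1157.85 kN × (795 − 106.845) mm = 796.78 kN·m.

M_n ≈ 797 kN·m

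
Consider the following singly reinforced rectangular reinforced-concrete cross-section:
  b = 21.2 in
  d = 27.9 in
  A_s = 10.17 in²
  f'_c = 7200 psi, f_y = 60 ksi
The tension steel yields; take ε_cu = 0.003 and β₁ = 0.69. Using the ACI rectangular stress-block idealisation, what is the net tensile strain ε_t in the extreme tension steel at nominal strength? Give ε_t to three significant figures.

ε_t ≈ 0.00928

a = A_s f_y/(0.85 f'_c b) = 4.703 in.
β₁ = 0.69, so c = a/β₁ = 4.703/0.69 = 6.816 in.
From the linear strain diagram with ε_cu = 0.003: ε_t = 0.003 (d − c)/c = 0.003 × (27.9 − 6.816)/6.816 = 0.00928.
Since ε_t ≥ 0.005, the section is tension-controlled.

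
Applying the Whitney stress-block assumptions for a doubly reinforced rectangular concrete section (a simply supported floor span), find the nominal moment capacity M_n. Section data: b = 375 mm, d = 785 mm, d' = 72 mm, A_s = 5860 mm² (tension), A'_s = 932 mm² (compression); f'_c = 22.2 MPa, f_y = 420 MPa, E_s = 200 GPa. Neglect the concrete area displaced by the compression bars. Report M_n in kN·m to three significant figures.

Assume both tension and compression steel yield.
Net tension couple steel: A_s − A'_s = 4928 mm².
a = (A_s − A'_s) f_y / (0.85 f'_c b) = 2069760/(0.85 × 22.2 × 375) = 292.49 mm.
c = a/β₁ = 292.49/0.85 = 344.11 mm; ε'_s = 0.003(c − d')/c = 0.0024 ≥ f_y/E_s = 0.0021, so compression steel does yield.
M_n = (A_s − A'_s) f_y (d − a/2) + A'_s f_y (d − d') = [2069760 × (785 − 146.245) + 391440 × (785 − 72)] × 10⁻⁶ = 1322.07 + 279.10 = 1601.17 kN·m.

M_n ≈ 1600 kN·m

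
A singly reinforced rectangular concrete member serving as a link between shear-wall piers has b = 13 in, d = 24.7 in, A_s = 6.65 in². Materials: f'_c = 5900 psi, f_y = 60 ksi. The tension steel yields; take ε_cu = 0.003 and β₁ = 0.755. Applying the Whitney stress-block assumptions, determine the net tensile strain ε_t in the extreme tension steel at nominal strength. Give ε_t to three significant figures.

a = A_s f_y/(0.85 f'_c b) = 6.120 in.
β₁ = 0.755, so c = a/β₁ = 6.120/0.755 = 8.106 in.
From the linear strain diagram with ε_cu = 0.003: ε_t = 0.003 (d − c)/c = 0.003 × (24.7 − 8.106)/8.106 = 0.00614.
Since ε_t ≥ 0.005, the section is tension-controlled.

ε_t ≈ 0.00614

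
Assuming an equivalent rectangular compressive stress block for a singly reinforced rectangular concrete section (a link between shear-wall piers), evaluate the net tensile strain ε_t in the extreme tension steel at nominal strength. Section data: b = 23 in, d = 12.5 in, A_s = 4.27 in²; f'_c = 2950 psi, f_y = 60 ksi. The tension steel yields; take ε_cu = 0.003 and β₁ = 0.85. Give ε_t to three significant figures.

ε_t ≈ 0.00418

a = A_s f_y/(0.85 f'_c b) = 4.442 in.
β₁ = 0.85, so c = a/β₁ = 4.442/0.85 = 5.226 in.
From the linear strain diagram with ε_cu = 0.003: ε_t = 0.003 (d − c)/c = 0.003 × (12.5 − 5.226)/5.226 = 0.00418.
ε_t is between 0.004 and 0.005 — transition zone.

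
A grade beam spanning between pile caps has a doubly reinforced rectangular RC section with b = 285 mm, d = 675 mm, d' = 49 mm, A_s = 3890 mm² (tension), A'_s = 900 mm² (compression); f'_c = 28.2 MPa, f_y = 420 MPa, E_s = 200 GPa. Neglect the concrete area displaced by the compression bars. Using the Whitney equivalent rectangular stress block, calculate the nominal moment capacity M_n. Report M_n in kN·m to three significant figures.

M_n ≈ 969 kN·m

Assume both tension and compression steel yield.
Net tension couple steel: A_s − A'_s = 2990 mm².
a = (A_s − A'_s) f_y / (0.85 f'_c b) = 1255800/(0.85 × 28.2 × 285) = 183.83 mm.
c = a/β₁ = 183.83/0.849 = 216.53 mm; ε'_s = 0.003(c − d')/c = 0.0023 ≥ f_y/E_s = 0.0021, so compression steel does yield.
M_n = (A_s − A'_s) f_y (d − a/2) + A'_s f_y (d − d') = [1255800 × (675 − 91.915) + 378000 × (675 − 49)] × 10⁻⁶ = 732.24 + 236.63 = 968.87 kN·m.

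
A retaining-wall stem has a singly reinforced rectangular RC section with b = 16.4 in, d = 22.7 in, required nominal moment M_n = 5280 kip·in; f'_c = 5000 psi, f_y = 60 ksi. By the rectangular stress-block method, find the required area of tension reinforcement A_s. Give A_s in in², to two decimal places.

A_s ≈ 4.21 in²

From M_n = 0.85 f'_c a b (d − a/2):
a = d − √(d² − 2M_n/(0.85 f'_c b)) = 22.7 − √(22.7² − 2 × 5280/(0.85 × 5 × 16.4)) = 3.627 in.
A_s = 0.85 f'_c a b / f_y = 0.85 × 5 × 3.627 × 16.4 / 60 = 4.213 in².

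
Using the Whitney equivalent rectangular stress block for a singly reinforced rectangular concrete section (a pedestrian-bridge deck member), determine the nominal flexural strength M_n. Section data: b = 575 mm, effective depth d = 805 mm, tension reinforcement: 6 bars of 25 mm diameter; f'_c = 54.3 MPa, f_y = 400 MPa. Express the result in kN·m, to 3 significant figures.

A_s = 6 × 491 = 2946 mm².
T = A_s f_y = 2946 × 400 = 1178400 N = 1178.4 kN.
From C = T: a = T/(0.85 f'_c b) = 1178400/(0.85 × 54.3 × 575) = 44.40 mm.
M_n = T(d − a/2) = 1178.4 kN × (805 − 22.2) mm = 922.45 kN·m.

M_n ≈ 922 kN·m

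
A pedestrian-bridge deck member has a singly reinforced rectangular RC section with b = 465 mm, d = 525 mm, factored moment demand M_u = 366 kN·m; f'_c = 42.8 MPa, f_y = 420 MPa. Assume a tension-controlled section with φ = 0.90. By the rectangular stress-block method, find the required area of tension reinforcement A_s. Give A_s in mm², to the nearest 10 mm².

A_s ≈ 1930 mm²

M_n = M_u/φ = 366/0.90 = 406.667 kN·m.
With M_n = 0.85 f'_c a b (d − a/2), solve the quadratic for a:
a = d − √(d² − 2M_n/(0.85 f'_c b)) = 525 − √(525² − 2 × 406.667×10⁶/(0.85 × 42.8 × 465)) = 47.98 mm.
A_s = 0.85 f'_c a b / f_y = 0.85 × 42.8 × 47.98 × 465 / 420 = 1932.5 mm².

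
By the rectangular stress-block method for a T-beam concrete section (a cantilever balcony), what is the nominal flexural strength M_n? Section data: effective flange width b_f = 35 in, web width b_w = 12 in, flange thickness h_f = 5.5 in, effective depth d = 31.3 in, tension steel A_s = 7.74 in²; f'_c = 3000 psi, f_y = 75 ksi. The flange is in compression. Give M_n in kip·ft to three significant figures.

M_n ≈ 1350 kip·ft

Tension: T = A_s f_y = 7.74 × 75 = 580.5 kips.
Try a within the flange: a = T/(0.85 f'_c b_f) = 580.5/(0.85 × 3 × 35) = 6.504 in.
a = 6.504 > h_f = 5.5 in: the block extends into the web. Split into flange-overhang and web parts.
C_f = 0.85 f'_c (b_f − b_w) h_f = 0.85 × 3 × (35 − 12) × 5.5 = 322.6 kips.
Remaining web compression depth: a_w = (T − C_f)/(0.85 f'_c b_w) = (580.5 − 322.6)/(0.85 × 3 × 12) = 8.428 in.
M_n = C_f(d − h_f/2) + (T − C_f)(d − a_w/2) = 322.6 × (31.3 − 2.75) + 257.9 × (31.3 − 4.214) = 9210.2 + 6985.5 = 16195.7 kip·in.
M_n = 16195.7/12 = 1349.64 kip·ft.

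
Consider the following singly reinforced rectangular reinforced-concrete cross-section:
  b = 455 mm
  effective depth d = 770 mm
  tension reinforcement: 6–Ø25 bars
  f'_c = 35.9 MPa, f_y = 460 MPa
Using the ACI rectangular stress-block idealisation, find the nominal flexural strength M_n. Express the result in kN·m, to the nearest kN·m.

A_s = 6 × 491 = 2946 mm².
T = A_s f_y = 2946 × 460 = 1355160 N = 1355.16 kN.
From C = T: a = T/(0.85 f'_c b) = 1355160/(0.85 × 35.9 × 455) = 97.60 mm.
M_n = T(d − a/2) = 1355.16 kN × (770 − 48.8) mm = 977.34 kN·m.

M_n ≈ 977 kN·m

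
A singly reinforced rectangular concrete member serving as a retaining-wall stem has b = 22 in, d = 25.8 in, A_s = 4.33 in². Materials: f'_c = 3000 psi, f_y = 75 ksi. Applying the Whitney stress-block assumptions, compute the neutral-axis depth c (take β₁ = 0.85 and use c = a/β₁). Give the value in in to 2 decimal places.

c ≈ 6.81 in

T = A_s f_y = 4.33 × 75 = 324.75 kips.
a = T/(0.85 f'_c b) = 324.75/(0.85 × 3 × 22) = 5.7888 in.
With β₁ = 0.85, c = a/β₁ = 5.7888/0.85 = 6.81 in.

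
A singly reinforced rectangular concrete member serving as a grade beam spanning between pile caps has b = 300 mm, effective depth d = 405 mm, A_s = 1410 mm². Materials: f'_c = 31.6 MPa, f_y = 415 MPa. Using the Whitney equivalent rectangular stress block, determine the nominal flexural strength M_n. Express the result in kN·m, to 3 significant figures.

T = A_s f_y = 1410 × 415 = 585150 N = 585.15 kN.
From C = T: a = T/(0.85 f'_c b) = 585150/(0.85 × 31.6 × 300) = 72.62 mm.
M_n = T(d − a/2) = 585.15 kN × (405 − 36.31) mm = 215.74 kN·m.

M_n ≈ 216 kN·m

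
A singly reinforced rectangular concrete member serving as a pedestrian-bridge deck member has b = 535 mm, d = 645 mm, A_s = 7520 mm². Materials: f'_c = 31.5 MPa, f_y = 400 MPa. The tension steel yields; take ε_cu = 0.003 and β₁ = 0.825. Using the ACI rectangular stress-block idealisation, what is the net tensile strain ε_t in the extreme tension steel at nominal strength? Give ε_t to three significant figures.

a = A_s f_y/(0.85 f'_c b) = 209.99 mm.
β₁ = 0.825, so c = a/β₁ = 209.99/0.825 = 254.53 mm.
From the linear strain diagram with ε_cu = 0.003: ε_t = 0.003 (d − c)/c = 0.003 × (645 − 254.53)/254.53 = 0.00460.
ε_t is between 0.004 and 0.005 — transition zone.

ε_t ≈ 0.00460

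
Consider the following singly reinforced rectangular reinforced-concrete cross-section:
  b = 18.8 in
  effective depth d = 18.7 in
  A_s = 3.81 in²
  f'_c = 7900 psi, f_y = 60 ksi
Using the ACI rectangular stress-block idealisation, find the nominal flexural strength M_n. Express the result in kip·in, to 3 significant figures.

M_n ≈ 4070 kip·in

T = A_s f_y = 3.81 × 60 = 228.6 kips.
a = T/(0.85 f'_c b) = 228.6/(0.85 × 7.9 × 18.8) = 1.811 in.
M_n = T(d − a/2) = 228.6 × (18.7 − 0.9055) = 4067.8 kip·in.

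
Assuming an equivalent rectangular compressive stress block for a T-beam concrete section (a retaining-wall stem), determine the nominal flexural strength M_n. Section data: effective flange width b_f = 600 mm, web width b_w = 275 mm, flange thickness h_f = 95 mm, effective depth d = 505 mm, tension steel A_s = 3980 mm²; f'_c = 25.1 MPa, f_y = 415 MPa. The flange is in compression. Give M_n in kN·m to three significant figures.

M_n ≈ 719 kN·m

Tension: T = A_s f_y = 3980 × 415 = 1651700 N.
Try a within the flange: a = T/(0.85 f'_c b_f) = 1651700/(0.85 × 25.1 × 600) = 129.03 mm.
a = 129.03 > h_f = 95 mm: the block extends into the web. Split into flange-overhang and web parts.
C_f = 0.85 f'_c (b_f − b_w) h_f = 0.85 × 25.1 × (600 − 275) × 95 = 658718 N.
Remaining web compression depth: a_w = (T − C_f)/(0.85 f'_c b_w) = (1651700 − 658718)/(0.85 × 25.1 × 275) = 169.25 mm.
M_n = C_f(d − h_f/2) + (T − C_f)(d − a_w/2) = 658718 × (505 − 47.5) + 992982 × (505 − 84.625) = 301.36 + 417.42 = 718.78 × 10⁶ N·mm.
M_n = 718.78 kN·m.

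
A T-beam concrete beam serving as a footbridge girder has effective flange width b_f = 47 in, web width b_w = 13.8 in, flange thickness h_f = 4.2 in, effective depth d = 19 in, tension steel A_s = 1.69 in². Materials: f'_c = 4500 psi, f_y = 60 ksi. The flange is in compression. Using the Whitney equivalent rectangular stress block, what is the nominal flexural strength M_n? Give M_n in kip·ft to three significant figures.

M_n ≈ 158 kip·ft

Tension: T = A_s f_y = 1.69 × 60 = 101.4 kips.
Try a within the flange: a = T/(0.85 f'_c b_f) = 101.4/(0.85 × 4.5 × 47) = 0.564 in.
Since a = 0.564 ≤ h_f = 4.2 in, the stress block lies entirely in the flange; analyse as a rectangular beam of width b_f.
M_n = T(d − a/2) = 101.4 × (19 − 0.282) = 1898.0 kip·in.
M_n = 1898.0/12 = 158.17 kip·ft.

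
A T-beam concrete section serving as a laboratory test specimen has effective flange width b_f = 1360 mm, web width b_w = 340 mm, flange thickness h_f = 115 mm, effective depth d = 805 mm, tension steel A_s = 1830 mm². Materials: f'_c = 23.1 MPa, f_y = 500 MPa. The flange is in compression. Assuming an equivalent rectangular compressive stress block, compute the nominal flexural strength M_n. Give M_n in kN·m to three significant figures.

M_n ≈ 721 kN·m

Tension: T = A_s f_y = 1830 × 500 = 915000 N.
Try a within the flange: a = T/(0.85 f'_c b_f) = 915000/(0.85 × 23.1 × 1360) = 34.27 mm.
Since a = 34.27 ≤ h_f = 115 mm, the stress block lies entirely in the flange; analyse as a rectangular beam of width b_f.
M_n = T(d − a/2) = 915000 × (805 − 17.135) = 720.90 × 10⁶ N·mm.
M_n = 720.90 kN·m.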